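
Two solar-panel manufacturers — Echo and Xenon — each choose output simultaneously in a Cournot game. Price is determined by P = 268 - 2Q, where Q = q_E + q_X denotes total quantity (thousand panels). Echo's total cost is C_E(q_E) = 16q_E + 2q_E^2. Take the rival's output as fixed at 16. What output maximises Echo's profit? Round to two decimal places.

27.50

With the rival's output fixed at 16, Echo's profit is π_E = (268 - 2·16 - 2q_E)q_E - (16q_E + 2q_E²) = (236 - 2q_E)q_E - (16q_E + 2q_E²).
∂π_E/∂q_E = 220 - 8q_E = 0, so q_E = 55/2.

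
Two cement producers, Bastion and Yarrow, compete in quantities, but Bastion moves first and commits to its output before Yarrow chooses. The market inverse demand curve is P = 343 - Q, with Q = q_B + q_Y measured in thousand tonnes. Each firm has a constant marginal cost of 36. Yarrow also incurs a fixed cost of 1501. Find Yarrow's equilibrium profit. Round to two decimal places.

4389.56

Solve by backward induction. Given q_B, the follower Yarrow maximises π_Y = (343 - q_B - q_Y)q_Y - 36q_Y.
∂π_Y/∂q_Y = 307 - q_B - 2q_Y = 0 gives the reaction function q_Y = (307 - q_B)/2.
Bastion substitutes q_Y(q_B) into its own profit: π_B = q_B(343 - q_B - (307 - q_B)/2) - 36q_B = (379/2 - (1/2)q_B)q_B - 36q_B.
Leader FOC: 307/2 - q_B = 0, so q_B = 307/2.
Then q_Y = (307 - 307/2)/2 = 307/4.
Price P = 343 - 921/4 = 451/4.
Yarrow's profit: (451/4 - 36)·(307/4) - 1501 = 4389.5625.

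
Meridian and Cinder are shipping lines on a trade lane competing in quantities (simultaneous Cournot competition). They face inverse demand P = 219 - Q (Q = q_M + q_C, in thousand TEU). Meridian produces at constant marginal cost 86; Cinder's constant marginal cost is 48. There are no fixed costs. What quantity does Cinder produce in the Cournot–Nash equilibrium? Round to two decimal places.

69.67

Meridian's profit: π_M = (219 - Q)q_M - (86q_M). Setting ∂π_M/∂q_M = 0: 133 - 2q_M - (q_C) = 0.
Cinder's first-order condition: 171 - 2q_C - (q_M) = 0.
Rearranging gives the reaction functions q_M = (133 - q_C)/2 and q_C = (171 - q_M)/2.
Solving the pair: q_M = 95/3, q_C = 209/3.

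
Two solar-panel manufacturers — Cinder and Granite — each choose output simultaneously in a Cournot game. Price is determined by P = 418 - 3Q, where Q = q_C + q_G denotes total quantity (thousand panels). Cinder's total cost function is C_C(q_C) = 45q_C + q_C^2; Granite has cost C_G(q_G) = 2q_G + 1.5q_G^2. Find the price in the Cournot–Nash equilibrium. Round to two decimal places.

212.38

Cinder's profit: π_C = (418 - 3Q)q_C - (45q_C + q_C²). Setting ∂π_C/∂q_C = 0: 373 - 8q_C - 3(q_G) = 0.
Granite's first-order condition: 416 - 9q_G - 3(q_C) = 0.
So q_C = (373 - 3q_G)/8 and q_G = (416 - 3q_C)/9.
Substituting one into the other gives q_C = 703/21 and q_G = 35.0635.
Total output Q = 68.5397, so price P = 418 - 3·68.5397 = 212.3810.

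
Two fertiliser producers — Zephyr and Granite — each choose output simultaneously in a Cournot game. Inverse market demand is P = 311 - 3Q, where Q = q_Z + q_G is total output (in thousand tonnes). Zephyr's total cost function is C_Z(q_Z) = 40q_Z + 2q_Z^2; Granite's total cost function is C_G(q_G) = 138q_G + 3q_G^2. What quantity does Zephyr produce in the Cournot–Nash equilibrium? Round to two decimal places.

24.62

Zephyr's profit: π_Z = (311 - 3Q)q_Z - (40q_Z + 2q_Z²). Setting ∂π_Z/∂q_Z = 0: 271 - 10q_Z - 3(q_G) = 0.
Granite's first-order condition: 173 - 12q_G - 3(q_Z) = 0.
Rearranging gives the reaction functions q_Z = (271 - 3q_G)/10 and q_G = (173 - 3q_Z)/12.
Substituting one into the other gives q_Z = 911/37 and q_G = 917/111.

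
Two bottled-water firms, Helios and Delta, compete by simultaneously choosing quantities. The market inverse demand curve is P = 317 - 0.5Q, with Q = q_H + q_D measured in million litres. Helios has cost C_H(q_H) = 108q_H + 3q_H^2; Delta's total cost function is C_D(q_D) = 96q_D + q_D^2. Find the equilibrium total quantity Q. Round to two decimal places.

Helios's profit: π_H = (317 - 0.5Q)q_H - (108q_H + 3q_H²). Setting ∂π_H/∂q_H = 0: 209 - 7q_H - (1/2)(q_D) = 0.
Delta's profit: π_D = (317 - 0.5Q)q_D - (96q_D + q_D²). Setting ∂π_D/∂q_D = 0: 221 - 3q_D - (1/2)(q_H) = 0.
Best responses: q_H = (209 - (1/2)q_D)/7, q_D = (221 - (1/2)q_H)/3.
Solving the pair: q_H = 24.8916, q_D = 69.5181.
Total output Q = 24.8916 + 69.5181 = 94.4096.

94.41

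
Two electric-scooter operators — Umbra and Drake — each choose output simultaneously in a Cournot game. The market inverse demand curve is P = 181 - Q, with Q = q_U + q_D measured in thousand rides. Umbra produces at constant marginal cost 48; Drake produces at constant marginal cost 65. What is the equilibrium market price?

98

Umbra's profit: π_U = (181 - Q)q_U - (48q_U). Setting ∂π_U/∂q_U = 0: 133 - 2q_U - (q_D) = 0.
Drake's profit: π_D = (181 - Q)q_D - (65q_D). Setting ∂π_D/∂q_D = 0: 116 - 2q_D - (q_U) = 0.
Rearranging gives the reaction functions q_U = (133 - q_D)/2 and q_D = (116 - q_U)/2.
Solving the pair: q_U = 50, q_D = 33.
Total output Q = 83, so price P = 181 - 83 = 98.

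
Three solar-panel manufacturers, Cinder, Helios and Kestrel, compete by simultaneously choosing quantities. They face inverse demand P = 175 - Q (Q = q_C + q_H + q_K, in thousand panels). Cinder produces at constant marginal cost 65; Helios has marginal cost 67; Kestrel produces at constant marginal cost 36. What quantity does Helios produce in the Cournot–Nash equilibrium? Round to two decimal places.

Cinder's profit: π_C = (175 - Q)q_C - (65q_C). Setting ∂π_C/∂q_C = 0: 110 - 2q_C - (q_H + q_K) = 0.
Helios's first-order condition: 108 - 2q_H - (q_C + q_K) = 0.
Kestrel's profit: π_K = (175 - Q)q_K - (36q_K). Setting ∂π_K/∂q_K = 0: 139 - 2q_K - (q_C + q_H) = 0.
Summing all 3 equations gives 357 − 4Q = 0, hence Q = 357/4.
Back-substituting: q_C = (110 − 357/4) = 83/4, q_H = (108 − 357/4) = 75/4, q_K = (139 − 357/4) = 199/4.

18.75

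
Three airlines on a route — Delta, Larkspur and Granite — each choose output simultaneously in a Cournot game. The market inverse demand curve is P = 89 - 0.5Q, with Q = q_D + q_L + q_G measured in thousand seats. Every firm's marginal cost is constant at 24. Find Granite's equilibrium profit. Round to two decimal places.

528.13

A representative firm's profit is π_i = q_i(89 - 0.5Q) - 24q_i.
Setting ∂π_i/∂q_i = 0 with rivals' quantities fixed: 65 - q_i - (1/2)·Σ_{j≠i} q_j = 0.
With identical firms every q_j equals q_i, so Σ_{j≠i} q_j = 2q_i and 65 = 2q_i, giving q_i = 65/2.
Price P = 89 - (1/2)·(195/2) = 161/4.
Granite's profit: (161/4 - 24)·(65/2) = 528.1250.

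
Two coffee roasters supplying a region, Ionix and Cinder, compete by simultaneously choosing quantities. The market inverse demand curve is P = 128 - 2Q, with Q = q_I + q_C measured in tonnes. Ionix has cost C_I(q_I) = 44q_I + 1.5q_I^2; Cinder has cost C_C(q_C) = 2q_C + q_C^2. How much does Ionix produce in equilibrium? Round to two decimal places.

Ionix's profit: π_I = (128 - 2Q)q_I - (44q_I + (3/2)q_I²). Setting ∂π_I/∂q_I = 0: 84 - 7q_I - 2(q_C) = 0.
Cinder's first-order condition: 126 - 6q_C - 2(q_I) = 0.
Best responses: q_I = (84 - 2q_C)/7, q_C = (126 - 2q_I)/6.
Solving the pair: q_I = 126/19, q_C = 357/19.

6.63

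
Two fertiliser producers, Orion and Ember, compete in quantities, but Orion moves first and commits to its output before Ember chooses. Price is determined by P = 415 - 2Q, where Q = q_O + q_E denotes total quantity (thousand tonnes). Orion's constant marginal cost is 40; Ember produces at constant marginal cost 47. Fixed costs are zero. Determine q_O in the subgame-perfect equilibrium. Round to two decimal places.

95.50

The follower Ember best-responds to any q_O: π_E = (415 - 2Q)q_E - 47q_E.
∂π_E/∂q_E = 368 - 2q_O - 4q_E = 0 gives the reaction function q_E = (368 - 2q_O)/4.
The leader anticipates this reaction. Substituting into P = 415 - 2Q gives P = 231 - q_O, so π_O = (231 - q_O)q_O - 40q_O.
The leader's first-order condition 191 - 2q_O = 0 yields q_O = 191/2.
Then q_E = (368 - 2·(191/2))/4 = 177/4.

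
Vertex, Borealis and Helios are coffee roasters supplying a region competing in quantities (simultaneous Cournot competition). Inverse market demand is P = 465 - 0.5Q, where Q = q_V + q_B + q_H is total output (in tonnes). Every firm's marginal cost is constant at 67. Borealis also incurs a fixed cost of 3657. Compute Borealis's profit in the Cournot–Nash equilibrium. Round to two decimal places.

16143.50

Each firm earns π_i = (465 - 0.5Q)q_i - 67q_i.
Setting ∂π_i/∂q_i = 0 with rivals' quantities fixed: 398 - q_i - (1/2)·Σ_{j≠i} q_j = 0.
With identical firms every q_j equals q_i, so Σ_{j≠i} q_j = 2q_i and 398 = 2q_i, giving q_i = 199.
Price P = 465 - (1/2)·597 = 333/2.
Borealis's profit: (333/2 - 67)·199 - 3657 = 16143.5000.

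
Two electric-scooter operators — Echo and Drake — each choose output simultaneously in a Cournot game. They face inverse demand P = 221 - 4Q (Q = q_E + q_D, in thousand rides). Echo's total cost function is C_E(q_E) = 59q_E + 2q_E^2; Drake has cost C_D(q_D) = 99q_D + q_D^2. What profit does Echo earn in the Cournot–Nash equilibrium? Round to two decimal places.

710.85

Echo's profit: π_E = (221 - 4Q)q_E - (59q_E + 2q_E²). Setting ∂π_E/∂q_E = 0: 162 - 12q_E - 4(q_D) = 0.
Drake's first-order condition: 122 - 10q_D - 4(q_E) = 0.
Best responses: q_E = (162 - 4q_D)/12, q_D = (122 - 4q_E)/10.
Solving the pair: q_E = 283/26, q_D = 102/13.
Price P = 221 - 4·(487/26) = 1899/13.
Echo's profit: (1899/13)·(283/26) - 59·(283/26) - 2(283/26)² = 710.8491.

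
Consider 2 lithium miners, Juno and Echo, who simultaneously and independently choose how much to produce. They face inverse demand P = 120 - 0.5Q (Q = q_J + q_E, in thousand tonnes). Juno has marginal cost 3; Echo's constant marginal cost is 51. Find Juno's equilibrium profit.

Juno's profit: π_J = (120 - 0.5Q)q_J - (3q_J). Setting ∂π_J/∂q_J = 0: 117 - q_J - (1/2)(q_E) = 0.
Echo's profit: π_E = (120 - 0.5Q)q_E - (51q_E). Setting ∂π_E/∂q_E = 0: 69 - q_E - (1/2)(q_J) = 0.
Rearranging gives the reaction functions q_J = (117 - (1/2)q_E) and q_E = (69 - (1/2)q_J).
Solving the pair: q_J = 110, q_E = 14.
Price P = 120 - (1/2)·124 = 58.
Juno's profit: (58 - 3)·110 = 6050.

6050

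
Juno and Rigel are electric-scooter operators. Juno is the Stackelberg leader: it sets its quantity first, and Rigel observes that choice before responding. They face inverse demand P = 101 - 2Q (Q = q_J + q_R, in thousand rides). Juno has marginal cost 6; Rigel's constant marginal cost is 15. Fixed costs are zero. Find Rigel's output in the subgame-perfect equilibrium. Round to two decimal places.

The follower Rigel best-responds to any q_J: π_R = (101 - 2Q)q_R - 15q_R.
Setting the follower's marginal profit to zero, 86 - 2q_J - 4q_R = 0, i.e. q_R = (86 - 2q_J)/4.
The leader anticipates this reaction. Substituting into P = 101 - 2Q gives P = 58 - q_J, so π_J = (58 - q_J)q_J - 6q_J.
Maximising: ∂π_J/∂q_J = 52 - 2q_J = 0, giving q_J = 26.
Then q_R = (86 - 2·26)/4 = 17/2.

8.50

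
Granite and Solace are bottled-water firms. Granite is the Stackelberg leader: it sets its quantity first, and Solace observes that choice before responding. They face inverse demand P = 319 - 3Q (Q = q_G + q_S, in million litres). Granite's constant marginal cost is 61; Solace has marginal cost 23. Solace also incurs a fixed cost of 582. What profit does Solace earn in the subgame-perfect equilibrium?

2301

Solve by backward induction. Given q_G, the follower Solace maximises π_S = (319 - 3q_G - 3q_S)q_S - 23q_S.
∂π_S/∂q_S = 296 - 3q_G - 6q_S = 0 gives the reaction function q_S = (296 - 3q_G)/6.
Granite substitutes q_S(q_G) into its own profit: π_G = q_G(319 - 3q_G - (296 - 3q_G)/2) - 61q_G = (171 - (3/2)q_G)q_G - 61q_G.
The leader's first-order condition 110 - 3q_G = 0 yields q_G = 110/3.
Then q_S = (296 - 3·(110/3))/6 = 31.
Price P = 319 - 3·(203/3) = 116.
Solace's profit: (116 - 23)·31 - 582 = 2301.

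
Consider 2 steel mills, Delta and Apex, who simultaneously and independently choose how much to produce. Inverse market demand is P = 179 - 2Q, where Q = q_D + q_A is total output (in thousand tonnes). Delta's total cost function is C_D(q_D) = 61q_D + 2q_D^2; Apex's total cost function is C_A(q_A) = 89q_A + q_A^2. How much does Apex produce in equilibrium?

Delta's profit: π_D = (179 - 2Q)q_D - (61q_D + 2q_D²). Setting ∂π_D/∂q_D = 0: 118 - 8q_D - 2(q_A) = 0.
Apex's first-order condition: 90 - 6q_A - 2(q_D) = 0.
So q_D = (118 - 2q_A)/8 and q_A = (90 - 2q_D)/6.
Substituting one into the other gives q_D = 12 and q_A = 11.

11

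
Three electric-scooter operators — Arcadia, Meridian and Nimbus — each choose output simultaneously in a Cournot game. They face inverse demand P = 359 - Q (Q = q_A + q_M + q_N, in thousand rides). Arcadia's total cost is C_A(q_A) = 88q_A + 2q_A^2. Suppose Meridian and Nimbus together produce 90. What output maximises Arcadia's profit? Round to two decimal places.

With rivals' combined output fixed at 90, Arcadia's profit is π_A = (359 - 90 - q_A)q_A - (88q_A + 2q_A²) = (269 - q_A)q_A - (88q_A + 2q_A²).
∂π_A/∂q_A = 181 - 6q_A = 0, so q_A = 181/6.

30.17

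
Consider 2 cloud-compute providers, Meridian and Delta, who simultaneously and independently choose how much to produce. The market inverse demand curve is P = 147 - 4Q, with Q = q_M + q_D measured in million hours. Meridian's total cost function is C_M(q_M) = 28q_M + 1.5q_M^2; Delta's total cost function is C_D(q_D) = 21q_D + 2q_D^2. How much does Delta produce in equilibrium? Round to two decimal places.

Meridian's profit: π_M = (147 - 4Q)q_M - (28q_M + (3/2)q_M²). Setting ∂π_M/∂q_M = 0: 119 - 11q_M - 4(q_D) = 0.
Delta's profit: π_D = (147 - 4Q)q_D - (21q_D + 2q_D²). Setting ∂π_D/∂q_D = 0: 126 - 12q_D - 4(q_M) = 0.
Rearranging gives the reaction functions q_M = (119 - 4q_D)/11 and q_D = (126 - 4q_M)/12.
Solving the pair: q_M = 231/29, q_D = 455/58.

7.84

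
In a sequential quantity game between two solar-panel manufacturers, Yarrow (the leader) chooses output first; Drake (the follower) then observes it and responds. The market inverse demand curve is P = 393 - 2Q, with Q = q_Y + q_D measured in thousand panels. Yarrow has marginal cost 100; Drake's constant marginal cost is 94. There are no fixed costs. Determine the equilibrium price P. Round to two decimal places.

The follower Drake best-responds to any q_Y: π_D = (393 - 2Q)q_D - 94q_D.
∂π_D/∂q_D = 299 - 2q_Y - 4q_D = 0 gives the reaction function q_D = (299 - 2q_Y)/4.
The leader anticipates this reaction. Substituting into P = 393 - 2Q gives P = 487/2 - q_Y, so π_Y = (487/2 - q_Y)q_Y - 100q_Y.
The leader's first-order condition 287/2 - 2q_Y = 0 yields q_Y = 287/4.
Then q_D = (299 - 2·(287/4))/4 = 311/8.
Total output Q = 885/8, so price P = 393 - 2·(885/8) = 687/4.

171.75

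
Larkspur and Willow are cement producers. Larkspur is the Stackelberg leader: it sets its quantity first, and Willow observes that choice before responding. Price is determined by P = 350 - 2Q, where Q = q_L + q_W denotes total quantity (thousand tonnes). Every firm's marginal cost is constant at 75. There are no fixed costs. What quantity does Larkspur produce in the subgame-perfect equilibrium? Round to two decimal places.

The follower Willow best-responds to any q_L: π_W = (350 - 2Q)q_W - 75q_W.
Follower FOC: 275 - 2q_L - 4q_W = 0, so q_W(q_L) = (275 - 2q_L)/4.
Larkspur substitutes q_W(q_L) into its own profit: π_L = q_L(350 - 2q_L - (275 - 2q_L)/2) - 75q_L = (425/2 - q_L)q_L - 75q_L.
Leader FOC: 275/2 - 2q_L = 0, so q_L = 275/4.
Then q_W = (275 - 2·(275/4))/4 = 275/8.

68.75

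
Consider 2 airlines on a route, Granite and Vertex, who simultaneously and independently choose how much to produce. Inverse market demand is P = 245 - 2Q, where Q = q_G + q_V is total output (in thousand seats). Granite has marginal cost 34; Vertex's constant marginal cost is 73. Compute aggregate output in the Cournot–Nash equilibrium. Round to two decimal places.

63.83

Granite's profit: π_G = (245 - 2Q)q_G - (34q_G). Setting ∂π_G/∂q_G = 0: 211 - 4q_G - 2(q_V) = 0.
Vertex's profit: π_V = (245 - 2Q)q_V - (73q_V). Setting ∂π_V/∂q_V = 0: 172 - 4q_V - 2(q_G) = 0.
Rearranging gives the reaction functions q_G = (211 - 2q_V)/4 and q_V = (172 - 2q_G)/4.
Solving the pair: q_G = 125/3, q_V = 133/6.
Total output Q = 125/3 + 133/6 = 383/6.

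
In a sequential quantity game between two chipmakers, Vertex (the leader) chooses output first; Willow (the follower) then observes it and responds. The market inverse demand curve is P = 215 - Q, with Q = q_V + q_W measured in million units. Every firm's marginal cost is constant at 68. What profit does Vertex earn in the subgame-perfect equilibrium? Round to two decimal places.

The follower Willow best-responds to any q_V: π_W = (215 - Q)q_W - 68q_W.
Follower FOC: 147 - q_V - 2q_W = 0, so q_W(q_V) = (147 - q_V)/2.
Vertex substitutes q_W(q_V) into its own profit: π_V = q_V(215 - q_V - (147 - q_V)/2) - 68q_V = (283/2 - (1/2)q_V)q_V - 68q_V.
Leader FOC: 147/2 - q_V = 0, so q_V = 147/2.
Then q_W = (147 - 147/2)/2 = 147/4.
Price P = 215 - 441/4 = 419/4.
Vertex's profit: (419/4 - 68)·(147/2) = 2701.1250.

2701.13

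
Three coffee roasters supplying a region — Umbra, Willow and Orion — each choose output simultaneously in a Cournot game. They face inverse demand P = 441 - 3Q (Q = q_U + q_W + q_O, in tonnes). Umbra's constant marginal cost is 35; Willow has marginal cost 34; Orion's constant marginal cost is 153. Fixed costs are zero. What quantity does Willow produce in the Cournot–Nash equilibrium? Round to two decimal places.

43.92

Umbra's profit: π_U = (441 - 3Q)q_U - (35q_U). Setting ∂π_U/∂q_U = 0: 406 - 6q_U - 3(q_W + q_O) = 0.
Willow's profit: π_W = (441 - 3Q)q_W - (34q_W). Setting ∂π_W/∂q_W = 0: 407 - 6q_W - 3(q_U + q_O) = 0.
Orion's profit: π_O = (441 - 3Q)q_O - (153q_O). Setting ∂π_O/∂q_O = 0: 288 - 6q_O - 3(q_U + q_W) = 0.
Adding the 3 first-order conditions: 1101 − 12Q = 0, so Q = 367/4.
Back-substituting: q_U = (406 − 1101/4)/3 = 523/12, q_W = (407 − 1101/4)/3 = 527/12, q_O = (288 − 1101/4)/3 = 17/4.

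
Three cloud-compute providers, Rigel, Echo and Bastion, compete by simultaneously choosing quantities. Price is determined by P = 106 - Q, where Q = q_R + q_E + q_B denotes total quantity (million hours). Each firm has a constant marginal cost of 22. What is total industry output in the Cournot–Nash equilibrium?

63

Each firm earns π_i = (106 - Q)q_i - 22q_i.
Setting ∂π_i/∂q_i = 0 with rivals' quantities fixed: 84 - 2q_i - Σ_{j≠i} q_j = 0.
With identical firms every q_j equals q_i, so Σ_{j≠i} q_j = 2q_i and 84 = 4q_i, giving q_i = 21.
Total output Q = 21 + 21 + 21 = 63.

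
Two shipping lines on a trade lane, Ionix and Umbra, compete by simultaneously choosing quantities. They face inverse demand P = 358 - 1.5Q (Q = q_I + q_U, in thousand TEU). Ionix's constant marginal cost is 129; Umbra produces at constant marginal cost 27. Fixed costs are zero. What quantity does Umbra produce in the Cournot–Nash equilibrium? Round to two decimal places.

96.22

Ionix's profit: π_I = (358 - 1.5Q)q_I - (129q_I). Setting ∂π_I/∂q_I = 0: 229 - 3q_I - (3/2)(q_U) = 0.
Umbra's profit: π_U = (358 - 1.5Q)q_U - (27q_U). Setting ∂π_U/∂q_U = 0: 331 - 3q_U - (3/2)(q_I) = 0.
Best responses: q_I = (229 - (3/2)q_U)/3, q_U = (331 - (3/2)q_I)/3.
Substituting one into the other gives q_I = 254/9 and q_U = 866/9.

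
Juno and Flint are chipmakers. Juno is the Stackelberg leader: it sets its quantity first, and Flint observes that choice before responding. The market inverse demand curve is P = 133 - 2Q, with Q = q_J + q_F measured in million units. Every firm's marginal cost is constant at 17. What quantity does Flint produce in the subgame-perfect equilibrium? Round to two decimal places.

Solve by backward induction. Given q_J, the follower Flint maximises π_F = (133 - 2q_J - 2q_F)q_F - 17q_F.
Setting the follower's marginal profit to zero, 116 - 2q_J - 4q_F = 0, i.e. q_F = (116 - 2q_J)/4.
Juno substitutes q_F(q_J) into its own profit: π_J = q_J(133 - 2q_J - (116 - 2q_J)/2) - 17q_J = (75 - q_J)q_J - 17q_J.
Maximising: ∂π_J/∂q_J = 58 - 2q_J = 0, giving q_J = 29.
Then q_F = (116 - 2·29)/4 = 29/2.

14.50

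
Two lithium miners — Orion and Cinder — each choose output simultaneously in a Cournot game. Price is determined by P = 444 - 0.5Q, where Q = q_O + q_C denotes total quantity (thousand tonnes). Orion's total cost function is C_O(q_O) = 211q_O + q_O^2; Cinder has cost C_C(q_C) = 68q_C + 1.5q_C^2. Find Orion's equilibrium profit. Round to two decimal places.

6013.97

Orion's profit: π_O = (444 - 0.5Q)q_O - (211q_O + q_O²). Setting ∂π_O/∂q_O = 0: 233 - 3q_O - (1/2)(q_C) = 0.
Cinder's first-order condition: 376 - 4q_C - (1/2)(q_O) = 0.
Rearranging gives the reaction functions q_O = (233 - (1/2)q_C)/3 and q_C = (376 - (1/2)q_O)/4.
Substituting one into the other gives q_O = 63.3191 and q_C = 86.0851.
Price P = 444 - (1/2)·149.4043 = 369.2979.
Orion's profit: 369.2979·63.3191 - 211·63.3191 - 63.3191² = 6013.9719.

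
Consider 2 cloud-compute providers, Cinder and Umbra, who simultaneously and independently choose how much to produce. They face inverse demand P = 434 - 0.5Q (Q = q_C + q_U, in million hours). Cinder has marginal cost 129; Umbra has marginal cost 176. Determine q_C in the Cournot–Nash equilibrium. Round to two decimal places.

Cinder's profit: π_C = (434 - 0.5Q)q_C - (129q_C). Setting ∂π_C/∂q_C = 0: 305 - q_C - (1/2)(q_U) = 0.
Umbra's first-order condition: 258 - q_U - (1/2)(q_C) = 0.
So q_C = (305 - (1/2)q_U) and q_U = (258 - (1/2)q_C).
Solving the pair: q_C = 704/3, q_U = 422/3.

234.67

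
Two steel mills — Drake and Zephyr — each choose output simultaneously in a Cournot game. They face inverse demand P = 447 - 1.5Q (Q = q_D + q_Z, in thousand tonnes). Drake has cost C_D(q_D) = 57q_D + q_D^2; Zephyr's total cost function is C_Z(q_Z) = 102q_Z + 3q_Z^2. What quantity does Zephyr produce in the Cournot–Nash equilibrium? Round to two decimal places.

26.67

Drake's profit: π_D = (447 - 1.5Q)q_D - (57q_D + q_D²). Setting ∂π_D/∂q_D = 0: 390 - 5q_D - (3/2)(q_Z) = 0.
Zephyr's profit: π_Z = (447 - 1.5Q)q_Z - (102q_Z + 3q_Z²). Setting ∂π_Z/∂q_Z = 0: 345 - 9q_Z - (3/2)(q_D) = 0.
So q_D = (390 - (3/2)q_Z)/5 and q_Z = (345 - (3/2)q_D)/9.
Substituting one into the other gives q_D = 70 and q_Z = 80/3.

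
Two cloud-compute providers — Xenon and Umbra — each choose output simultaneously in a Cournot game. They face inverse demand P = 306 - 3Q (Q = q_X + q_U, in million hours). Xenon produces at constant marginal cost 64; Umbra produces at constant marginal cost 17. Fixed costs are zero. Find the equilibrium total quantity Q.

Xenon's profit: π_X = (306 - 3Q)q_X - (64q_X). Setting ∂π_X/∂q_X = 0: 242 - 6q_X - 3(q_U) = 0.
Umbra's first-order condition: 289 - 6q_U - 3(q_X) = 0.
Rearranging gives the reaction functions q_X = (242 - 3q_U)/6 and q_U = (289 - 3q_X)/6.
Solving the pair: q_X = 65/3, q_U = 112/3.
Total output Q = 65/3 + 112/3 = 59.

59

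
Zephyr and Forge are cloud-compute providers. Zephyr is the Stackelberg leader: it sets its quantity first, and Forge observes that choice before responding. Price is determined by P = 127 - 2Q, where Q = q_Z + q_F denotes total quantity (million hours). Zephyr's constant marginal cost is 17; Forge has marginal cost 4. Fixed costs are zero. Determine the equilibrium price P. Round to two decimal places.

41.25

The follower Forge best-responds to any q_Z: π_F = (127 - 2Q)q_F - 4q_F.
Setting the follower's marginal profit to zero, 123 - 2q_Z - 4q_F = 0, i.e. q_F = (123 - 2q_Z)/4.
The leader anticipates this reaction. Substituting into P = 127 - 2Q gives P = 131/2 - q_Z, so π_Z = (131/2 - q_Z)q_Z - 17q_Z.
Leader FOC: 97/2 - 2q_Z = 0, so q_Z = 97/4.
Then q_F = (123 - 2·(97/4))/4 = 149/8.
Total output Q = 343/8, so price P = 127 - 2·(343/8) = 165/4.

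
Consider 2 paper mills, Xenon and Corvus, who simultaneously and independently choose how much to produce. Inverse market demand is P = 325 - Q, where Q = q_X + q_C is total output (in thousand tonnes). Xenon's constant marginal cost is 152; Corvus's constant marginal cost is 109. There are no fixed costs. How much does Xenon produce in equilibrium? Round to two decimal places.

Xenon's profit: π_X = (325 - Q)q_X - (152q_X). Setting ∂π_X/∂q_X = 0: 173 - 2q_X - (q_C) = 0.
Corvus's profit: π_C = (325 - Q)q_C - (109q_C). Setting ∂π_C/∂q_C = 0: 216 - 2q_C - (q_X) = 0.
Best responses: q_X = (173 - q_C)/2, q_C = (216 - q_X)/2.
Substituting one into the other gives q_X = 130/3 and q_C = 259/3.

43.33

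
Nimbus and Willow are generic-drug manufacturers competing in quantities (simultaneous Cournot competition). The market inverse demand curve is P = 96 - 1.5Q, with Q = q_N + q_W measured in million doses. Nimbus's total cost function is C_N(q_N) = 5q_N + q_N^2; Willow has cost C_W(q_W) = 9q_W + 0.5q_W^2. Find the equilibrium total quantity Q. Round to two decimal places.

29.97

Nimbus's profit: π_N = (96 - 1.5Q)q_N - (5q_N + q_N²). Setting ∂π_N/∂q_N = 0: 91 - 5q_N - (3/2)(q_W) = 0.
Willow's first-order condition: 87 - 4q_W - (3/2)(q_N) = 0.
Best responses: q_N = (91 - (3/2)q_W)/5, q_W = (87 - (3/2)q_N)/4.
Solving the pair: q_N = 934/71, q_W = 1194/71.
Total output Q = 934/71 + 1194/71 = 29.9718.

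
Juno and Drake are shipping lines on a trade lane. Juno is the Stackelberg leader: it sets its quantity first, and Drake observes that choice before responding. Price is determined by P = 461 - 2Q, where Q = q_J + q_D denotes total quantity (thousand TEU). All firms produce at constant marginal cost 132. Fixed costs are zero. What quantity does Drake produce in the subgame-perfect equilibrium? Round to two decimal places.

41.13

Solve by backward induction. Given q_J, the follower Drake maximises π_D = (461 - 2q_J - 2q_D)q_D - 132q_D.
Setting the follower's marginal profit to zero, 329 - 2q_J - 4q_D = 0, i.e. q_D = (329 - 2q_J)/4.
The leader anticipates this reaction. Substituting into P = 461 - 2Q gives P = 593/2 - q_J, so π_J = (593/2 - q_J)q_J - 132q_J.
Maximising: ∂π_J/∂q_J = 329/2 - 2q_J = 0, giving q_J = 329/4.
Then q_D = (329 - 2·(329/4))/4 = 329/8.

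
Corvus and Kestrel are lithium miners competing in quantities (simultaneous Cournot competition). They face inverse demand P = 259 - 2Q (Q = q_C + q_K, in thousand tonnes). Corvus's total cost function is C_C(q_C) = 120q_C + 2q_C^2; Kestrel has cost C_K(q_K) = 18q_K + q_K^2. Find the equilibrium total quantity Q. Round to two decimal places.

45.50

Corvus's profit: π_C = (259 - 2Q)q_C - (120q_C + 2q_C²). Setting ∂π_C/∂q_C = 0: 139 - 8q_C - 2(q_K) = 0.
Kestrel's first-order condition: 241 - 6q_K - 2(q_C) = 0.
Rearranging gives the reaction functions q_C = (139 - 2q_K)/8 and q_K = (241 - 2q_C)/6.
Solving the pair: q_C = 8, q_K = 75/2.
Total output Q = 8 + 75/2 = 91/2.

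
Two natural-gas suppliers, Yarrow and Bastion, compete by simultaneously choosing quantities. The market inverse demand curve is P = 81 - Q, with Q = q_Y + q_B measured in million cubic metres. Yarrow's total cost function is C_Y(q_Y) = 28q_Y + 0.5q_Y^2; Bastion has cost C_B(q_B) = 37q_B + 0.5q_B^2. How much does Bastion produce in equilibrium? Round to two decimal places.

9.88

Yarrow's profit: π_Y = (81 - Q)q_Y - (28q_Y + (1/2)q_Y²). Setting ∂π_Y/∂q_Y = 0: 53 - 3q_Y - (q_B) = 0.
Bastion's profit: π_B = (81 - Q)q_B - (37q_B + (1/2)q_B²). Setting ∂π_B/∂q_B = 0: 44 - 3q_B - (q_Y) = 0.
Best responses: q_Y = (53 - q_B)/3, q_B = (44 - q_Y)/3.
Solving the pair: q_Y = 115/8, q_B = 79/8.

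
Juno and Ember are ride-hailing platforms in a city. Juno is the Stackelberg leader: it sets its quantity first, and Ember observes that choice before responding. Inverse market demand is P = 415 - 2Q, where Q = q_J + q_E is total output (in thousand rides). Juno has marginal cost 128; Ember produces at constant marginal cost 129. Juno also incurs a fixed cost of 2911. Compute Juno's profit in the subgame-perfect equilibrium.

2273

The follower Ember best-responds to any q_J: π_E = (415 - 2Q)q_E - 129q_E.
∂π_E/∂q_E = 286 - 2q_J - 4q_E = 0 gives the reaction function q_E = (286 - 2q_J)/4.
Juno substitutes q_E(q_J) into its own profit: π_J = q_J(415 - 2q_J - (286 - 2q_J)/2) - 128q_J = (272 - q_J)q_J - 128q_J.
The leader's first-order condition 144 - 2q_J = 0 yields q_J = 72.
Then q_E = (286 - 2·72)/4 = 71/2.
Price P = 415 - 2·(215/2) = 200.
Juno's profit: (200 - 128)·72 - 2911 = 2273.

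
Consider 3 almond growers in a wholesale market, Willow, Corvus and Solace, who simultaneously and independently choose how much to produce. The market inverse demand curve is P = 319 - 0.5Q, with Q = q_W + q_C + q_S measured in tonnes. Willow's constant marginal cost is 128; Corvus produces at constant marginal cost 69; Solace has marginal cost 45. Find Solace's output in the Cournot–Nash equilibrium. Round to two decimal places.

Willow's profit: π_W = (319 - 0.5Q)q_W - (128q_W). Setting ∂π_W/∂q_W = 0: 191 - q_W - (1/2)(q_C + q_S) = 0.
Corvus's first-order condition: 250 - q_C - (1/2)(q_W + q_S) = 0.
Solace's profit: π_S = (319 - 0.5Q)q_S - (45q_S). Setting ∂π_S/∂q_S = 0: 274 - q_S - (1/2)(q_W + q_C) = 0.
Adding the 3 first-order conditions: 715 − 2Q = 0, so Q = 715/2.
Back-substituting: q_W = (191 − 715/4)/(1/2) = 49/2, q_C = (250 − 715/4)/(1/2) = 285/2, q_S = (274 − 715/4)/(1/2) = 381/2.

190.50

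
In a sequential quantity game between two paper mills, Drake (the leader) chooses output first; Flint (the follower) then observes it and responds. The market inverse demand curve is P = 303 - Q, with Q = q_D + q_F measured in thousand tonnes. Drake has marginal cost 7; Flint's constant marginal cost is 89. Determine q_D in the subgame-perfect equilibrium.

Solve by backward induction. Given q_D, the follower Flint maximises π_F = (303 - q_D - q_F)q_F - 89q_F.
Setting the follower's marginal profit to zero, 214 - q_D - 2q_F = 0, i.e. q_F = (214 - q_D)/2.
Drake substitutes q_F(q_D) into its own profit: π_D = q_D(303 - q_D - (214 - q_D)/2) - 7q_D = (196 - (1/2)q_D)q_D - 7q_D.
Leader FOC: 189 - q_D = 0, so q_D = 189.
Then q_F = (214 - 189)/2 = 25/2.

189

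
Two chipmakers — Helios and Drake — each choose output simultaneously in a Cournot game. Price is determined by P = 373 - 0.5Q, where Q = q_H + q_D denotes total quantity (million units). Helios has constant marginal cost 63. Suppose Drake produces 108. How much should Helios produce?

256

With the rival's output fixed at 108, Helios's profit is π_H = (373 - (1/2)·108 - (1/2)q_H)q_H - (63q_H) = (319 - (1/2)q_H)q_H - (63q_H).
∂π_H/∂q_H = 256 - q_H = 0, so q_H = 256.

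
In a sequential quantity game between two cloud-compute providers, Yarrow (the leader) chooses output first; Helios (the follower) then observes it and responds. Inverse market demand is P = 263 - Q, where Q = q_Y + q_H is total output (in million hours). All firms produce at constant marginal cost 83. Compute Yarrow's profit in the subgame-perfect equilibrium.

Solve by backward induction. Given q_Y, the follower Helios maximises π_H = (263 - q_Y - q_H)q_H - 83q_H.
Follower FOC: 180 - q_Y - 2q_H = 0, so q_H(q_Y) = (180 - q_Y)/2.
Yarrow substitutes q_H(q_Y) into its own profit: π_Y = q_Y(263 - q_Y - (180 - q_Y)/2) - 83q_Y = (173 - (1/2)q_Y)q_Y - 83q_Y.
Leader FOC: 90 - q_Y = 0, so q_Y = 90.
Then q_H = (180 - 90)/2 = 45.
Price P = 263 - 135 = 128.
Yarrow's profit: (128 - 83)·90 = 4050.

4050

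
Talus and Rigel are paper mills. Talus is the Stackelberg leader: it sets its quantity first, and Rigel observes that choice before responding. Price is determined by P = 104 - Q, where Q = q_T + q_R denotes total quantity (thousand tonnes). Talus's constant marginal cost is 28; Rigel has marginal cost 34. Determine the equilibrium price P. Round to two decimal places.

48.50

The follower Rigel best-responds to any q_T: π_R = (104 - Q)q_R - 34q_R.
∂π_R/∂q_R = 70 - q_T - 2q_R = 0 gives the reaction function q_R = (70 - q_T)/2.
The leader anticipates this reaction. Substituting into P = 104 - Q gives P = 69 - (1/2)q_T, so π_T = (69 - (1/2)q_T)q_T - 28q_T.
Maximising: ∂π_T/∂q_T = 41 - q_T = 0, giving q_T = 41.
Then q_R = (70 - 41)/2 = 29/2.
Total output Q = 111/2, so price P = 104 - 111/2 = 97/2.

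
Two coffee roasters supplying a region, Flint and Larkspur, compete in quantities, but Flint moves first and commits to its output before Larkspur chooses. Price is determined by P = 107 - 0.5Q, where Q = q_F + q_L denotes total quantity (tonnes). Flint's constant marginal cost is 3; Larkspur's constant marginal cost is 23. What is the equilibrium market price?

34

Solve by backward induction. Given q_F, the follower Larkspur maximises π_L = (107 - (1/2)q_F - (1/2)q_L)q_L - 23q_L.
Follower FOC: 84 - (1/2)q_F - q_L = 0, so q_L(q_F) = (84 - (1/2)q_F).
The leader anticipates this reaction. Substituting into P = 107 - 0.5Q gives P = 65 - (1/4)q_F, so π_F = (65 - (1/4)q_F)q_F - 3q_F.
Leader FOC: 62 - (1/2)q_F = 0, so q_F = 124.
Then q_L = (84 - (1/2)·124) = 22.
Total output Q = 146, so price P = 107 - (1/2)·146 = 34.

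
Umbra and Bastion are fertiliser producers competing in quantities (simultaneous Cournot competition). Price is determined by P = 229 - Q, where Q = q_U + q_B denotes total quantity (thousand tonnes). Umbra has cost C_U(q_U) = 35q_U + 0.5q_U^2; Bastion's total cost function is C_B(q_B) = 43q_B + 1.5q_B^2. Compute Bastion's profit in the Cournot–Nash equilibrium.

Umbra's profit: π_U = (229 - Q)q_U - (35q_U + (1/2)q_U²). Setting ∂π_U/∂q_U = 0: 194 - 3q_U - (q_B) = 0.
Bastion's first-order condition: 186 - 5q_B - (q_U) = 0.
Best responses: q_U = (194 - q_B)/3, q_B = (186 - q_U)/5.
Substituting one into the other gives q_U = 56 and q_B = 26.
Price P = 229 - 82 = 147.
Bastion's profit: 147·26 - 43·26 - (3/2)·26² = 1690.

1690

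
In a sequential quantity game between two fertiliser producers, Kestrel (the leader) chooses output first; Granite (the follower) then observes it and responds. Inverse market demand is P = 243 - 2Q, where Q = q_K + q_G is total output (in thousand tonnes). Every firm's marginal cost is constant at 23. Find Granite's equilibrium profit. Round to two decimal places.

1512.50

The follower Granite best-responds to any q_K: π_G = (243 - 2Q)q_G - 23q_G.
Setting the follower's marginal profit to zero, 220 - 2q_K - 4q_G = 0, i.e. q_G = (220 - 2q_K)/4.
The leader anticipates this reaction. Substituting into P = 243 - 2Q gives P = 133 - q_K, so π_K = (133 - q_K)q_K - 23q_K.
The leader's first-order condition 110 - 2q_K = 0 yields q_K = 55.
Then q_G = (220 - 2·55)/4 = 55/2.
Price P = 243 - 2·(165/2) = 78.
Granite's profit: (78 - 23)·(55/2) = 1512.5000.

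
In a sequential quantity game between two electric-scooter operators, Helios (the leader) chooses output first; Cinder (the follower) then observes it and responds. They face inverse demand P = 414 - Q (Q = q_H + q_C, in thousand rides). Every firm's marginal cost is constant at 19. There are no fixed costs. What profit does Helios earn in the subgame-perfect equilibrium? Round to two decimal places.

The follower Cinder best-responds to any q_H: π_C = (414 - Q)q_C - 19q_C.
∂π_C/∂q_C = 395 - q_H - 2q_C = 0 gives the reaction function q_C = (395 - q_H)/2.
Helios substitutes q_C(q_H) into its own profit: π_H = q_H(414 - q_H - (395 - q_H)/2) - 19q_H = (433/2 - (1/2)q_H)q_H - 19q_H.
Leader FOC: 395/2 - q_H = 0, so q_H = 395/2.
Then q_C = (395 - 395/2)/2 = 395/4.
Price P = 414 - 1185/4 = 471/4.
Helios's profit: (471/4 - 19)·(395/2) = 19503.1250.

19503.13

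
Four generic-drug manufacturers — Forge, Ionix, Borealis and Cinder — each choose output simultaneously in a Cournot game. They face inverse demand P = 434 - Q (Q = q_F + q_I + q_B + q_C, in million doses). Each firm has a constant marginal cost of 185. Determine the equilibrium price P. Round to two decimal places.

Each firm earns π_i = (434 - Q)q_i - 185q_i.
Setting ∂π_i/∂q_i = 0 with rivals' quantities fixed: 249 - 2q_i - Σ_{j≠i} q_j = 0.
By symmetry each firm produces the same amount; substituting Σ_{j≠i} q_j = 3q_i yields q_i = 249/5.
Total output Q = 996/5, so price P = 434 - 996/5 = 1174/5.

234.80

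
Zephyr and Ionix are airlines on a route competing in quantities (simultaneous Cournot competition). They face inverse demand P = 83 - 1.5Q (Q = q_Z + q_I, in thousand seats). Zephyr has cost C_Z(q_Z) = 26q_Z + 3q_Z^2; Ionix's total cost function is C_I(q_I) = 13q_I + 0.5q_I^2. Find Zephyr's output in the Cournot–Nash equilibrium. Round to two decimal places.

3.64

Zephyr's profit: π_Z = (83 - 1.5Q)q_Z - (26q_Z + 3q_Z²). Setting ∂π_Z/∂q_Z = 0: 57 - 9q_Z - (3/2)(q_I) = 0.
Ionix's first-order condition: 70 - 4q_I - (3/2)(q_Z) = 0.
So q_Z = (57 - (3/2)q_I)/9 and q_I = (70 - (3/2)q_Z)/4.
Substituting one into the other gives q_Z = 164/45 and q_I = 242/15.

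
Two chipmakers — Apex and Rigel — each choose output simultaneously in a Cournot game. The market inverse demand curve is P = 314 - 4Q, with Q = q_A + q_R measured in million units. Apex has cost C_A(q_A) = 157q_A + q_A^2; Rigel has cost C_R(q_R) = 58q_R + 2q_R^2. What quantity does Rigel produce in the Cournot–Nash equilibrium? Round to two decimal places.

Apex's profit: π_A = (314 - 4Q)q_A - (157q_A + q_A²). Setting ∂π_A/∂q_A = 0: 157 - 10q_A - 4(q_R) = 0.
Rigel's first-order condition: 256 - 12q_R - 4(q_A) = 0.
Best responses: q_A = (157 - 4q_R)/10, q_R = (256 - 4q_A)/12.
Substituting one into the other gives q_A = 215/26 and q_R = 483/26.

18.58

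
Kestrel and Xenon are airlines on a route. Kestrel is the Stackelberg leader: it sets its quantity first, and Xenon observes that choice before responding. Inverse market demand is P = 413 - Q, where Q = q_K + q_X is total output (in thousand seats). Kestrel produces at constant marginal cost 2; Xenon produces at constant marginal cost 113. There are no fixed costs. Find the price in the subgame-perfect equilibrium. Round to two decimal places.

132.50

Solve by backward induction. Given q_K, the follower Xenon maximises π_X = (413 - q_K - q_X)q_X - 113q_X.
Setting the follower's marginal profit to zero, 300 - q_K - 2q_X = 0, i.e. q_X = (300 - q_K)/2.
The leader anticipates this reaction. Substituting into P = 413 - Q gives P = 263 - (1/2)q_K, so π_K = (263 - (1/2)q_K)q_K - 2q_K.
The leader's first-order condition 261 - q_K = 0 yields q_K = 261.
Then q_X = (300 - 261)/2 = 39/2.
Total output Q = 561/2, so price P = 413 - 561/2 = 265/2.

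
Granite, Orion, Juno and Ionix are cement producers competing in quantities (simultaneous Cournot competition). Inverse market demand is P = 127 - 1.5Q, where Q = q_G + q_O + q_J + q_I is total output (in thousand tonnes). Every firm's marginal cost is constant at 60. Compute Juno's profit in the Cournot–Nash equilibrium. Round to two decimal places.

119.71

Each firm earns π_i = (127 - 1.5Q)q_i - 60q_i.
Setting ∂π_i/∂q_i = 0 with rivals' quantities fixed: 67 - 3q_i - (3/2)·Σ_{j≠i} q_j = 0.
With identical firms every q_j equals q_i, so Σ_{j≠i} q_j = 3q_i and 67 = (15/2)q_i, giving q_i = 134/15.
Price P = 127 - (3/2)·(536/15) = 367/5.
Juno's profit: (367/5 - 60)·(134/15) = 119.7067.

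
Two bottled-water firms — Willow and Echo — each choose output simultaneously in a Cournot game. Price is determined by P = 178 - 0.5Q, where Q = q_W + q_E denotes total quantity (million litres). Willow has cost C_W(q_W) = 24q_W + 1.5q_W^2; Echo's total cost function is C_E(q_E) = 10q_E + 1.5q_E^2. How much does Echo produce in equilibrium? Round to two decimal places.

37.78

Willow's profit: π_W = (178 - 0.5Q)q_W - (24q_W + (3/2)q_W²). Setting ∂π_W/∂q_W = 0: 154 - 4q_W - (1/2)(q_E) = 0.
Echo's first-order condition: 168 - 4q_E - (1/2)(q_W) = 0.
Rearranging gives the reaction functions q_W = (154 - (1/2)q_E)/4 and q_E = (168 - (1/2)q_W)/4.
Substituting one into the other gives q_W = 304/9 and q_E = 340/9.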